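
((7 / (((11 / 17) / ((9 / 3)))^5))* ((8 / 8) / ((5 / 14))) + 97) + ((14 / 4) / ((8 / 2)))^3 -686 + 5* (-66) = 16933368172001 / 412290560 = 41071.44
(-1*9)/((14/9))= -5.79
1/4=0.25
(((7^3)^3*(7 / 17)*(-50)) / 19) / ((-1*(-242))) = -7061881225 / 39083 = -180689.33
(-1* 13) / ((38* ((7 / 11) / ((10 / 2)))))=-715 / 266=-2.69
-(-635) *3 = 1905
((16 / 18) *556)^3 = 88002363392 / 729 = 120716547.86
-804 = -804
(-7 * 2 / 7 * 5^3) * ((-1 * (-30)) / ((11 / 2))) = -15000 / 11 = -1363.64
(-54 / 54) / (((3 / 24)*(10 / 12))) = -48 / 5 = -9.60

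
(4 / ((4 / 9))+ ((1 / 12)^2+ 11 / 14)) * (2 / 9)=9871 / 4536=2.18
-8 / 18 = -4 / 9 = -0.44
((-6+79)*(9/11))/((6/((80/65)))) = 1752/143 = 12.25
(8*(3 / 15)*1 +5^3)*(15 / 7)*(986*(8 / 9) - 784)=175552 / 7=25078.86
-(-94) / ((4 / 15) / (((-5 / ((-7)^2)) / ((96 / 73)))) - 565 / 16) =-2744800 / 1131477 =-2.43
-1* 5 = -5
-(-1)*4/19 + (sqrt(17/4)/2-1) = -15/19 + sqrt(17)/4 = 0.24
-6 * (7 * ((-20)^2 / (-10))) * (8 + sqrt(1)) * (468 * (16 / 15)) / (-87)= -2515968 / 29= -86757.52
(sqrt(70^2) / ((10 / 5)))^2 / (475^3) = 49 / 4286875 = 0.00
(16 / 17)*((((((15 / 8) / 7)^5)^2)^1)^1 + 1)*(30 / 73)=4549590986197572015 / 11762565999008677888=0.39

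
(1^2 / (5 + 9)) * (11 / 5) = 11 / 70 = 0.16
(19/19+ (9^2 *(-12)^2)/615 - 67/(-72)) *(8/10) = 308431/18450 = 16.72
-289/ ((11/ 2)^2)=-1156/ 121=-9.55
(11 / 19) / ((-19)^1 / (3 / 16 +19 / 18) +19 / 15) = -29535 / 715141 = -0.04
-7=-7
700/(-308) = -25/11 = -2.27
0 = 0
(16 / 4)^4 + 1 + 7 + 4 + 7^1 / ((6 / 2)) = 811 / 3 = 270.33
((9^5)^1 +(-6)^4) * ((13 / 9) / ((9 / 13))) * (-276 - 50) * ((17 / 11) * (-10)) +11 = 6977655221 / 11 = 634332292.82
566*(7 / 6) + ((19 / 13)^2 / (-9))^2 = 1527772528 / 2313441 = 660.39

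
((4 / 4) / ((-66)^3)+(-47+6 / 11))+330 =81518183 / 287496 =283.55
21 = 21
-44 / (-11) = 4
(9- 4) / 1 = 5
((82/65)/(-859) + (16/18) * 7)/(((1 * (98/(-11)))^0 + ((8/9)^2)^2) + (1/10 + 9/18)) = 1139435019/407416828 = 2.80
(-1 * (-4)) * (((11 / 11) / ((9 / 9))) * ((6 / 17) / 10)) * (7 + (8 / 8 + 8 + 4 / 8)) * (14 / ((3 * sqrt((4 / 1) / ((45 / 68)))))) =693 * sqrt(85) / 1445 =4.42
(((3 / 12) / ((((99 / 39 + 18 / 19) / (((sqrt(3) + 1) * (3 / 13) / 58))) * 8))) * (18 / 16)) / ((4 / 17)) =2907 / 17045504 + 2907 * sqrt(3) / 17045504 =0.00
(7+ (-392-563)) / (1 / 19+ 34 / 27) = -486324 / 673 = -722.62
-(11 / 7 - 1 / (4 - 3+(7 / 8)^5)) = -0.91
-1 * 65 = -65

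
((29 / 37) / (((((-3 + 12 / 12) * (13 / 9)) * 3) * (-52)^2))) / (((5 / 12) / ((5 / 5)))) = -261 / 3251560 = -0.00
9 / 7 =1.29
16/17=0.94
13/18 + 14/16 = 115/72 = 1.60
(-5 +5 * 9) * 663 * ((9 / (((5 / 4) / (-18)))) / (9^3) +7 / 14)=25636 / 3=8545.33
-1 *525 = -525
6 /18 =1 /3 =0.33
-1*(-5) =5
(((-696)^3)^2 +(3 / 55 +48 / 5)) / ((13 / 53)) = 331355357430739135983 / 715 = 463434066336698092.28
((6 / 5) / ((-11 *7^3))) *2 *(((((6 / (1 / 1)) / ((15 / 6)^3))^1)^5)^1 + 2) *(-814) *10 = 108850969347168 / 10467529296875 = 10.40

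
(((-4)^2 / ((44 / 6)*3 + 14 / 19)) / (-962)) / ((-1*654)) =19 / 16986996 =0.00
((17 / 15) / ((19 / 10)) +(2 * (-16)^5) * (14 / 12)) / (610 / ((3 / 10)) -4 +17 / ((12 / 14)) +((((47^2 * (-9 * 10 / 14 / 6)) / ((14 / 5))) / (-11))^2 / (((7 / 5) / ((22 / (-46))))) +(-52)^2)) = -9488163334498464 / 10609946438723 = -894.27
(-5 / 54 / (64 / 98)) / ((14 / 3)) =-35 / 1152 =-0.03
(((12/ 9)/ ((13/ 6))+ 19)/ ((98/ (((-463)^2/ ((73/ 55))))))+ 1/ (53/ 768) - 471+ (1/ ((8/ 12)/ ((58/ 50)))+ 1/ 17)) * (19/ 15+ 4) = 2637392131629524/ 15711525375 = 167863.53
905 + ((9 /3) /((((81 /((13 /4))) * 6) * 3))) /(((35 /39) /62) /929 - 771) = 507831884773909 /561140209548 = 905.00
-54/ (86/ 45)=-1215/ 43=-28.26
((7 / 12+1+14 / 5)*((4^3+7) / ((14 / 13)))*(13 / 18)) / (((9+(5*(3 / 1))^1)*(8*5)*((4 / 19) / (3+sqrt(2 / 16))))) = 59959003*sqrt(2) / 232243200+59959003 / 19353600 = 3.46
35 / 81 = 0.43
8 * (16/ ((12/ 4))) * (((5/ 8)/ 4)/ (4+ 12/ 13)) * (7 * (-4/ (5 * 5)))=-91/ 60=-1.52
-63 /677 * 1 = -63 /677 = -0.09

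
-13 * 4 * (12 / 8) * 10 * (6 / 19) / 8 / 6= -195 / 38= -5.13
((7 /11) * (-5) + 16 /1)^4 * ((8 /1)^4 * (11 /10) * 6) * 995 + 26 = 966519742977838 /1331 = 726160588262.84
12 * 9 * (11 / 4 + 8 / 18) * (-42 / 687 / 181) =-4830 / 41449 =-0.12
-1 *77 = -77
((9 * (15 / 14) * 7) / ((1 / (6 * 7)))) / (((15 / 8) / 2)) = 3024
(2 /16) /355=0.00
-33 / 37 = -0.89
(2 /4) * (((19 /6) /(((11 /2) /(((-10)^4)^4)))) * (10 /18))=475000000000000000 /297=1599326599326599.33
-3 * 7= -21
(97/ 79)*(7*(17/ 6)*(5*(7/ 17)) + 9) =29003/ 474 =61.19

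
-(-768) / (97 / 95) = 72960 / 97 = 752.16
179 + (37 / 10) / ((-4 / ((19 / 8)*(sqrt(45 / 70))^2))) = 795593 / 4480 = 177.59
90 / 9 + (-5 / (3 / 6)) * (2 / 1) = -10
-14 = -14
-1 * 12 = -12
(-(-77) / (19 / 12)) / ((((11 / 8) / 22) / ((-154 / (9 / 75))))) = -18972800 / 19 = -998568.42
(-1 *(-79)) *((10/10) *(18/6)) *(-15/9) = -395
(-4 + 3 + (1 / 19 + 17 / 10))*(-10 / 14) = -143 / 266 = -0.54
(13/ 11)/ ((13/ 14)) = 14/ 11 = 1.27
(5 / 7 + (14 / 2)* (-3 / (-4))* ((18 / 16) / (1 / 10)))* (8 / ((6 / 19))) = 127205 / 84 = 1514.35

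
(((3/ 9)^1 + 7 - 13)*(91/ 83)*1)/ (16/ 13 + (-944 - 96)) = 20111/ 3362496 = 0.01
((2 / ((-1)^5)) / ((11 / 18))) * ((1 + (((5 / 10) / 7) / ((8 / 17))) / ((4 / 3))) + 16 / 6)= -12.37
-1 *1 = -1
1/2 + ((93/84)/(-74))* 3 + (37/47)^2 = 4919655/4577048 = 1.07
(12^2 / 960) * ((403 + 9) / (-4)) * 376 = -29046 / 5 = -5809.20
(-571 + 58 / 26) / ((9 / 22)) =-162668 / 117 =-1390.32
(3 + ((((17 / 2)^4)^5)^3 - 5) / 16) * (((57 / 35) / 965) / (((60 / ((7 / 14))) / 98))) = 8928673119813470632181802347227844243561711296185535215747726129925105534277 / 1780110803112971730944000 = 5015796266277042219555606000000000000000000000000000.00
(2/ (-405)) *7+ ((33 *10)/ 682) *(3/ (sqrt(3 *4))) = -14/ 405+ 15 *sqrt(3)/ 62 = 0.38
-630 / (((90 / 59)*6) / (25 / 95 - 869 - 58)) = 3636052 / 57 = 63790.39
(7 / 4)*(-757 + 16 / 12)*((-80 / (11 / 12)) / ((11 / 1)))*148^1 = 187888960 / 121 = 1552801.32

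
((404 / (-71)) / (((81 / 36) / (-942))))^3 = 130651082843521024 / 9663597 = 13519922534.39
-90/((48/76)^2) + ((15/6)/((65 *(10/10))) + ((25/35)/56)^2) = -225.59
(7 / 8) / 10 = 7 / 80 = 0.09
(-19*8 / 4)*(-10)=380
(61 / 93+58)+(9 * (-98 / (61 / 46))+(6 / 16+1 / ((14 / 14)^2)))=-27461125 / 45384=-605.08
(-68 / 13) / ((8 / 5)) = -85 / 26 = -3.27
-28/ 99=-0.28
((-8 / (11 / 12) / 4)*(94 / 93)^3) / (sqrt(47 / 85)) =-3.03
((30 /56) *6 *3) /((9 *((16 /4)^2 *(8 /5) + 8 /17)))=1275 /31024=0.04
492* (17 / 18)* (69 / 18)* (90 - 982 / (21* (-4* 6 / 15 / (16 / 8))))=99953285 / 378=264426.68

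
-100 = -100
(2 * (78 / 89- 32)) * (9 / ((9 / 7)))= -435.73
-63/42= -3/2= -1.50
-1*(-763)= 763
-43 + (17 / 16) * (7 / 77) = -7551 / 176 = -42.90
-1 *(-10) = 10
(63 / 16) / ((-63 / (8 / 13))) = -0.04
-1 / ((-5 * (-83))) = -1 / 415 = -0.00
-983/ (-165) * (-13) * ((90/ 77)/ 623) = -76674/ 527681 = -0.15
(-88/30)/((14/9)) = -1.89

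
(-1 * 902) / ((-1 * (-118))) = -451 / 59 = -7.64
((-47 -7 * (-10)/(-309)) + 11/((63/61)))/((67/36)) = -949360/48307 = -19.65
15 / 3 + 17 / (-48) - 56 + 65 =655 / 48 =13.65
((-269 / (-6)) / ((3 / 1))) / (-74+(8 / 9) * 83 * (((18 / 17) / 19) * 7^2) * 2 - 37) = 86887 / 1697238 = 0.05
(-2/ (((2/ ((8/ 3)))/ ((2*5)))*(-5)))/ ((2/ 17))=136/ 3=45.33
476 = 476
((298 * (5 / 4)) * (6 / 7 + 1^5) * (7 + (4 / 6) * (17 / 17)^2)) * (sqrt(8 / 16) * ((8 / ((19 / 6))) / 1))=9474.38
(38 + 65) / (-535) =-103 / 535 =-0.19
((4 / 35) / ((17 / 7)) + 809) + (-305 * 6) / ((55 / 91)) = -2074551 / 935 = -2218.77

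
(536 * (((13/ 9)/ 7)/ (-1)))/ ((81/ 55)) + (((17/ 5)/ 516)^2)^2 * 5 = -41927081442418177/ 558276528096000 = -75.10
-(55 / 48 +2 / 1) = -151 / 48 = -3.15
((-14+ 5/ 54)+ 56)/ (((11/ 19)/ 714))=5139253/ 99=51911.65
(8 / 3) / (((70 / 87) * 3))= 116 / 105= 1.10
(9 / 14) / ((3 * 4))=3 / 56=0.05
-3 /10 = -0.30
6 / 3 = 2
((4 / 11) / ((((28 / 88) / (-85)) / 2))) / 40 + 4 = -6 / 7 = -0.86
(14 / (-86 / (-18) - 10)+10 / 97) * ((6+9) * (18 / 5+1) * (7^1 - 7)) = 0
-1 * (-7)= 7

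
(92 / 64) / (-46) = -1 / 32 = -0.03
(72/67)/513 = 8/3819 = 0.00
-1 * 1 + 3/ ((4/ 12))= 8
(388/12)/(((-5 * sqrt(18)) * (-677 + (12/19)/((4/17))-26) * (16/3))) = 1843 * sqrt(2)/6386880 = 0.00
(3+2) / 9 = 5 / 9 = 0.56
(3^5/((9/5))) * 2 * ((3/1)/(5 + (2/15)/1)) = 12150/77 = 157.79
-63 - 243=-306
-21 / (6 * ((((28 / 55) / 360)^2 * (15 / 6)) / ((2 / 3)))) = -466714.29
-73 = -73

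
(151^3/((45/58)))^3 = 7962996160570184256316312/91125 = 87385417399947152332.69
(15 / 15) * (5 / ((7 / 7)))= 5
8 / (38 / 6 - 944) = -24 / 2813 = -0.01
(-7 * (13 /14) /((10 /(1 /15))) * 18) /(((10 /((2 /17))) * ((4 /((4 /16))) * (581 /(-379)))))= 14781 /39508000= 0.00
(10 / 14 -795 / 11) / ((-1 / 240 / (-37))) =-48928800 / 77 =-635438.96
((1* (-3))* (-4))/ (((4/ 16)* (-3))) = -16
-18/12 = -3/2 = -1.50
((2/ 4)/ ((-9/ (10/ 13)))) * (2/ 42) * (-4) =20/ 2457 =0.01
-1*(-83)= 83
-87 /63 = -29 /21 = -1.38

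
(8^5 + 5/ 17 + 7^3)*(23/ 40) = 3236629/ 170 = 19038.99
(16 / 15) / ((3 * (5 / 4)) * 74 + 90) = 32 / 11025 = 0.00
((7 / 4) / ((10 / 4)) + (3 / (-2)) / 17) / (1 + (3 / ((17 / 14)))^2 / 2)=884 / 5855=0.15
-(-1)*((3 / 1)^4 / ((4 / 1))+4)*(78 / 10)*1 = 3783 / 20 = 189.15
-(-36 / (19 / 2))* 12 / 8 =108 / 19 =5.68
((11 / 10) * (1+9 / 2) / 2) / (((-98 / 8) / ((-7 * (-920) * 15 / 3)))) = -55660 / 7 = -7951.43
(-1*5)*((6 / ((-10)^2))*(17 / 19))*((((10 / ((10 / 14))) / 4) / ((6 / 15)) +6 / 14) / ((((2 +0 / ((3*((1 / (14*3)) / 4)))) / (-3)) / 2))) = 39321 / 5320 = 7.39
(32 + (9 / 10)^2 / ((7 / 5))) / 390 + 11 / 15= 14867 / 18200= 0.82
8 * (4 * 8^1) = 256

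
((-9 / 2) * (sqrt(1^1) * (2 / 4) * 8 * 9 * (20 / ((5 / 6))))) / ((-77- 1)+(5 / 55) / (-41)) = 1753488 / 35179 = 49.84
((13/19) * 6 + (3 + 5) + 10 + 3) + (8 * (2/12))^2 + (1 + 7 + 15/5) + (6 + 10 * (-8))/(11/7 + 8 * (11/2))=36.26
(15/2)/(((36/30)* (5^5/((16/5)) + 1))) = 100/15641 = 0.01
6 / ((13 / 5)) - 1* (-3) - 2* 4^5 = -26555 / 13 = -2042.69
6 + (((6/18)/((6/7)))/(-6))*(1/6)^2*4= 5825/972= 5.99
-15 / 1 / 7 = -15 / 7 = -2.14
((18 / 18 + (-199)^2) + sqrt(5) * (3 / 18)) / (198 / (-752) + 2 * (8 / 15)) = 940 * sqrt(5) / 4531 + 223355280 / 4531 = 49295.38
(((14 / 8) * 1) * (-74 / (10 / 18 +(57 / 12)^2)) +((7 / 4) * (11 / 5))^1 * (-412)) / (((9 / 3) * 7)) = -3785077 / 49935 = -75.80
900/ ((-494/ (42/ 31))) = -18900/ 7657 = -2.47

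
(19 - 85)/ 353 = -66/ 353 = -0.19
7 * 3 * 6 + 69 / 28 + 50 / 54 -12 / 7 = 13789 / 108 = 127.68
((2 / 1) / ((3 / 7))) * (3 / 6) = 7 / 3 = 2.33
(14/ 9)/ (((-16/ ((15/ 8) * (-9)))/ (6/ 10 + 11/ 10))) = 357/ 128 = 2.79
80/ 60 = 1.33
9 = 9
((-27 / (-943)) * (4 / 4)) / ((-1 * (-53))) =27 / 49979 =0.00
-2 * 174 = -348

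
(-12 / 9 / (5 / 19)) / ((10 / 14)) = -532 / 75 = -7.09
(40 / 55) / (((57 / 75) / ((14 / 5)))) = 560 / 209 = 2.68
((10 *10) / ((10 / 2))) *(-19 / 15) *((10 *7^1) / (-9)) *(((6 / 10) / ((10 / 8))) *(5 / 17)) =4256 / 153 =27.82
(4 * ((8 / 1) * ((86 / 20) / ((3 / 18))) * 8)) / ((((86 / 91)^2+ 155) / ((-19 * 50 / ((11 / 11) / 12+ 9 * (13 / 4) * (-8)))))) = 9897072640 / 57519039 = 172.07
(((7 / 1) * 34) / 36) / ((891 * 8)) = 119 / 128304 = 0.00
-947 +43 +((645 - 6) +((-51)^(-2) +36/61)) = -41951468/158661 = -264.41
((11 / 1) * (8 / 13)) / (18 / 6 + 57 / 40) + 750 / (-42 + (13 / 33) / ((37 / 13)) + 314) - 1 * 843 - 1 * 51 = -889.71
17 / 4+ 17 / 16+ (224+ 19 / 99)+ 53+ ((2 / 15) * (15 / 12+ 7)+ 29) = 2475827 / 7920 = 312.60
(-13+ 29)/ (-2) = -8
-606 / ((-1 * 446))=303 / 223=1.36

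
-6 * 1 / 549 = -2 / 183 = -0.01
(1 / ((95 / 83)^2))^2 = 47458321 / 81450625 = 0.58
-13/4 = -3.25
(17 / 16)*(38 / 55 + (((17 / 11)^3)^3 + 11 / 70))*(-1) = -143499170969411 / 2640901413920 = -54.34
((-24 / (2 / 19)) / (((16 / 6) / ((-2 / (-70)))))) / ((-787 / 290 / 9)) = 8.10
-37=-37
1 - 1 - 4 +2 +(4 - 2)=0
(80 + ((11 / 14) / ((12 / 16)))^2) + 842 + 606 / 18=421933 / 441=956.76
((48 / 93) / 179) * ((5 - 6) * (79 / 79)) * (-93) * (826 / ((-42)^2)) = 472 / 3759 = 0.13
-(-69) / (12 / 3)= 69 / 4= 17.25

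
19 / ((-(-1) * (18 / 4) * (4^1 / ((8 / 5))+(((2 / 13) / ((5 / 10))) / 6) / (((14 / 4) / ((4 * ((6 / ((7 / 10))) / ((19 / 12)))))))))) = 919828 / 613755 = 1.50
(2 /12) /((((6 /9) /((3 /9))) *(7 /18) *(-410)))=-3 /5740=-0.00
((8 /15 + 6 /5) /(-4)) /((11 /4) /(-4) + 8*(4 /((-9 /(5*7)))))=312 /90095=0.00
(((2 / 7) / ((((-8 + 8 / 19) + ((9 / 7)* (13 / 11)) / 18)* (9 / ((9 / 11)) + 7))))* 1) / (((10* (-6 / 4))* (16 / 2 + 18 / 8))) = 1672 / 121377015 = 0.00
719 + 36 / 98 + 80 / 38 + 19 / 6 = 4047835 / 5586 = 724.64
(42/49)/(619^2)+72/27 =2.67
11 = 11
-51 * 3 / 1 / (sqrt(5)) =-153 * sqrt(5) / 5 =-68.42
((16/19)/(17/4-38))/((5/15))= -64/855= -0.07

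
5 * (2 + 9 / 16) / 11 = 205 / 176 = 1.16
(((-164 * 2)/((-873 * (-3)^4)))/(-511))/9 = -328/325209087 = -0.00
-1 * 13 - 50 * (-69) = 3437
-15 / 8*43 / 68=-645 / 544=-1.19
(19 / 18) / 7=19 / 126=0.15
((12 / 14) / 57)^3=8 / 2352637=0.00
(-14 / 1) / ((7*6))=-1 / 3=-0.33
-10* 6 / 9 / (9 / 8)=-160 / 27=-5.93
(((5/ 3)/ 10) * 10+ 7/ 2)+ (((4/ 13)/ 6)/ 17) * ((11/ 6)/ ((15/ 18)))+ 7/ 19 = 232697/ 41990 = 5.54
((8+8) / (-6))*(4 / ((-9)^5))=32 / 177147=0.00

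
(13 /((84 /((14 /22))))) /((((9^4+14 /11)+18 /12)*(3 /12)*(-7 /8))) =-208 /3032463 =-0.00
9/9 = 1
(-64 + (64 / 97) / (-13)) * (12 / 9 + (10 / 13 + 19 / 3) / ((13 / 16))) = -412562944 / 639327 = -645.31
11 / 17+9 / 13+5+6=2727 / 221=12.34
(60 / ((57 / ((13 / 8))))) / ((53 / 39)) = 2535 / 2014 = 1.26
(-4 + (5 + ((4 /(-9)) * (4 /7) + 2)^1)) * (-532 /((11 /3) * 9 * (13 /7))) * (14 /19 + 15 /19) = -140476 /3861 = -36.38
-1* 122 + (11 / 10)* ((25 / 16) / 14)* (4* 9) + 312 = 21775 / 112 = 194.42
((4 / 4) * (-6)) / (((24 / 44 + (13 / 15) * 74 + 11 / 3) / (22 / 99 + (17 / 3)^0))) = -0.11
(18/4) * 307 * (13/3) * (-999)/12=-3987009/8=-498376.12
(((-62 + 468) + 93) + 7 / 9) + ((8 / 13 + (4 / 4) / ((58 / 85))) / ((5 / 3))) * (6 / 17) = 144265499 / 288405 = 500.22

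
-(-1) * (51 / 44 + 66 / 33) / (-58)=-139 / 2552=-0.05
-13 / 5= -2.60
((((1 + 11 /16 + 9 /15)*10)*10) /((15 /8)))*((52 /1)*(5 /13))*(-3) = -7320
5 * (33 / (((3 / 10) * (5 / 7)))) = 770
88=88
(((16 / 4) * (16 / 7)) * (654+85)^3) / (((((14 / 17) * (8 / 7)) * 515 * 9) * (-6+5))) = -27443672492 / 32445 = -845852.13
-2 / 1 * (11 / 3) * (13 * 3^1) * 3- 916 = -1774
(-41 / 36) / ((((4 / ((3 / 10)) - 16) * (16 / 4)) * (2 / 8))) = 0.43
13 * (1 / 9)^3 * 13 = 0.23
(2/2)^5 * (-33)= -33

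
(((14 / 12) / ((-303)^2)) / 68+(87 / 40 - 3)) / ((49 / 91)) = -251086082 / 163879065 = -1.53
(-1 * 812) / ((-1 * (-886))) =-406 / 443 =-0.92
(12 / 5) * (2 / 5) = 24 / 25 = 0.96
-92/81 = -1.14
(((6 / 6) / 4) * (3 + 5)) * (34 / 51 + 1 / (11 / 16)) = 4.24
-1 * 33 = -33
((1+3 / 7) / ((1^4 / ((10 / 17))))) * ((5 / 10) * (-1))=-50 / 119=-0.42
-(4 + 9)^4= -28561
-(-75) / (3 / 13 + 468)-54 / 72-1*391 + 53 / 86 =-136445075 / 348988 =-390.97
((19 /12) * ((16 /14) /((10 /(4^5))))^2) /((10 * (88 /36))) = 59768832 /67375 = 887.11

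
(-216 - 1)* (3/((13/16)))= -10416/13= -801.23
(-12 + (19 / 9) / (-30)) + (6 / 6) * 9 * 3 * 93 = 674711 / 270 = 2498.93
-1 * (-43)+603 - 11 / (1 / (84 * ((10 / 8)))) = -509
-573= -573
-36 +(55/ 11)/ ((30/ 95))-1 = -127/ 6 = -21.17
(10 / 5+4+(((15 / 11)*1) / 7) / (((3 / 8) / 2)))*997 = 540374 / 77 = 7017.84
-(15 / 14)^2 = -225 / 196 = -1.15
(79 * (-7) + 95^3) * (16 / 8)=1713644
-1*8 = -8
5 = 5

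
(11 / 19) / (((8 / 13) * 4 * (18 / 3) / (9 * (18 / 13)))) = 0.49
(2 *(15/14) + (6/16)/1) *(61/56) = 8601/3136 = 2.74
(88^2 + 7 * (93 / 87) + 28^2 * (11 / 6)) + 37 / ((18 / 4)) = 2400427 / 261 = 9197.04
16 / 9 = 1.78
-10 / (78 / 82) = -410 / 39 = -10.51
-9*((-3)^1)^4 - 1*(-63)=-666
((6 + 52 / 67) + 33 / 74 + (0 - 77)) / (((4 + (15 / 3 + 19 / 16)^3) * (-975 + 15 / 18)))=4251144192 / 14296794932665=0.00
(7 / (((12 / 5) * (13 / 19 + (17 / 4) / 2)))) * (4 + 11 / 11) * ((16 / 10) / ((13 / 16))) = 24320 / 2379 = 10.22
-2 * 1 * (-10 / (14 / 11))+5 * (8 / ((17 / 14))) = 5790 / 119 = 48.66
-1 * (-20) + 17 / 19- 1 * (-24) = 853 / 19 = 44.89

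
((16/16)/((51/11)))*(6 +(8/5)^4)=86306/31875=2.71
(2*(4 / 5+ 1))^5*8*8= 120932352 / 3125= 38698.35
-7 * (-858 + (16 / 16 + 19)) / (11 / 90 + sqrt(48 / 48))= 527940 / 101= 5227.13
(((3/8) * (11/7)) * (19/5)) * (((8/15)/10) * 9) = 1.07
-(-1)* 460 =460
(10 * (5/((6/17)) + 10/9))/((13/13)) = 1375/9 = 152.78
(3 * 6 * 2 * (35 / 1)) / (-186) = -210 / 31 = -6.77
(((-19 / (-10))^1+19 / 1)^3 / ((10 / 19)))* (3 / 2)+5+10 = 520671753 / 20000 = 26033.59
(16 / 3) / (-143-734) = -16 / 2631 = -0.01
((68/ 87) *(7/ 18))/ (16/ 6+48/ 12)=119/ 2610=0.05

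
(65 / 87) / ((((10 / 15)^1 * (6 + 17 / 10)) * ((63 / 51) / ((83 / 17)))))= 26975 / 46893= 0.58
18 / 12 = 3 / 2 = 1.50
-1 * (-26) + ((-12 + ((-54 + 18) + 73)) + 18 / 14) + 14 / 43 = 15836 / 301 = 52.61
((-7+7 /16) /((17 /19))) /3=-665 /272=-2.44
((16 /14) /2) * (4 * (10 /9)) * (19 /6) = 1520 /189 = 8.04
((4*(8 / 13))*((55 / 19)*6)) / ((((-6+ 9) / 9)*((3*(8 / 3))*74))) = 0.22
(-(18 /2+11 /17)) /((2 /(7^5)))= -1378174 /17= -81069.06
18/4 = 9/2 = 4.50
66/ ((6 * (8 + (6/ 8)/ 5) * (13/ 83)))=18260/ 2119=8.62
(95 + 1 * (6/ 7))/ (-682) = -61/ 434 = -0.14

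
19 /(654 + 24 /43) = 817 /28146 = 0.03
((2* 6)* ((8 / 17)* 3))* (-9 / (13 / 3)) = -35.19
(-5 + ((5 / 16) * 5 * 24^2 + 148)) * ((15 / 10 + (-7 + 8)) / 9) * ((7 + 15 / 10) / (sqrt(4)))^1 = 88655 / 72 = 1231.32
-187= -187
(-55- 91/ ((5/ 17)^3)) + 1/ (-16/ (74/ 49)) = -177956161/ 49000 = -3631.76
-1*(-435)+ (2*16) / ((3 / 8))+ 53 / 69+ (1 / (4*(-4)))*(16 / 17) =611183 / 1173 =521.04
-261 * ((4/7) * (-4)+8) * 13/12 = -11310/7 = -1615.71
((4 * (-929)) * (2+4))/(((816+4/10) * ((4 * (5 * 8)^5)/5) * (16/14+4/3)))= -58527/434716672000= -0.00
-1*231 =-231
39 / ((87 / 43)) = 559 / 29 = 19.28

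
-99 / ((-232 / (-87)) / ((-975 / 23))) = 289575 / 184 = 1573.78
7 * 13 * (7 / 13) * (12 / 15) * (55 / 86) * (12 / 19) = 12936 / 817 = 15.83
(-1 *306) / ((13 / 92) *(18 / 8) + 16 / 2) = -112608 / 3061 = -36.79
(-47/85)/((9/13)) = -611/765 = -0.80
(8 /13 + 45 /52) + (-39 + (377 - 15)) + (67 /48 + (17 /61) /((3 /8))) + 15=341.62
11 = 11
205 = 205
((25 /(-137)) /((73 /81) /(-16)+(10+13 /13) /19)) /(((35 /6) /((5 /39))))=-1231200 /160437823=-0.01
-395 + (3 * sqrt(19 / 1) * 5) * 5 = -395 + 75 * sqrt(19) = -68.08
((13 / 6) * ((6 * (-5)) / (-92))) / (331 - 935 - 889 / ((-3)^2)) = -117 / 116380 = -0.00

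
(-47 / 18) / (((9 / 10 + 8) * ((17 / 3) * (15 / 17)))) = -47 / 801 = -0.06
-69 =-69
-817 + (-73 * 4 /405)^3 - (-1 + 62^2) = -309589279588 /66430125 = -4660.37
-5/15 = -1/3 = -0.33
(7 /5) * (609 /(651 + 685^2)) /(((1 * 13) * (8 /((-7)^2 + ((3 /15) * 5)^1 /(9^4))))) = 3514133 /4110475248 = 0.00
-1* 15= -15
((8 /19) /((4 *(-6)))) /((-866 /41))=41 /49362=0.00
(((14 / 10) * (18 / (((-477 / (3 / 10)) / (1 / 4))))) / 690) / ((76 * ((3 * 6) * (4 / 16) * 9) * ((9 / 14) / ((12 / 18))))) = -49 / 25326553500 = -0.00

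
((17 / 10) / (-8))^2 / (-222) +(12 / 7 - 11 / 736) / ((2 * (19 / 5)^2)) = 4842228031 / 82578316800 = 0.06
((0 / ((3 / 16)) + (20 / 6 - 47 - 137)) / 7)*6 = -1084 / 7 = -154.86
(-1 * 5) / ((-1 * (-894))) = -0.01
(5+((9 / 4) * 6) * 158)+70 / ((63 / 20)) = 19442 / 9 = 2160.22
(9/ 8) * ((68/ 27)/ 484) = 17/ 2904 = 0.01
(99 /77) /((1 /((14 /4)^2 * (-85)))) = -5355 /4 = -1338.75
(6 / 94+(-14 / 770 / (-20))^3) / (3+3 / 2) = 3993000047 / 281506500000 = 0.01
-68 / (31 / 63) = -138.19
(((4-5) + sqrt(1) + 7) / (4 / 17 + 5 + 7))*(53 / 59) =0.51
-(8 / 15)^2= -64 / 225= -0.28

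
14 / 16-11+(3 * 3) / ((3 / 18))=351 / 8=43.88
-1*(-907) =907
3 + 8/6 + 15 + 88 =322/3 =107.33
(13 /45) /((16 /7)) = 91 /720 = 0.13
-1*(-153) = 153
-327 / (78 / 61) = -6649 / 26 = -255.73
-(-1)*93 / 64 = 93 / 64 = 1.45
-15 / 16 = -0.94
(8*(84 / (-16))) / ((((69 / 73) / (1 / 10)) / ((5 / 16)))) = -511 / 368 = -1.39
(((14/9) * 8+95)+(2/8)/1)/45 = 3877/1620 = 2.39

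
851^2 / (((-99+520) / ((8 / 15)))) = 5793608 / 6315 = 917.44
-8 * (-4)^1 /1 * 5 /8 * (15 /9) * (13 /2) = 650 /3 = 216.67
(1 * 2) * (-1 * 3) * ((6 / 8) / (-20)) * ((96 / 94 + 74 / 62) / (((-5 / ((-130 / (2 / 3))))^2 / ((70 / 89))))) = 309220821 / 518692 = 596.15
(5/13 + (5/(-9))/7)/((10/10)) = 250/819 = 0.31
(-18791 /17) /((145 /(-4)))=75164 /2465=30.49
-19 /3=-6.33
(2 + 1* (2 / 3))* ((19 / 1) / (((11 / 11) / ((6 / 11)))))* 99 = 2736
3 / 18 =1 / 6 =0.17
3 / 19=0.16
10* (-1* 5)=-50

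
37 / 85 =0.44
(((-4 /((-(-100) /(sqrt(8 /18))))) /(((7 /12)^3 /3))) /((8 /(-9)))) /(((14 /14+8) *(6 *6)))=12 /8575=0.00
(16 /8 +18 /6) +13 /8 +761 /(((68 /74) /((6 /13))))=687481 /1768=388.85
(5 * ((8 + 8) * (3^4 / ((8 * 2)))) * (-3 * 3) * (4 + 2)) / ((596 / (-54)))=295245 / 149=1981.51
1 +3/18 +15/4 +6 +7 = 215/12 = 17.92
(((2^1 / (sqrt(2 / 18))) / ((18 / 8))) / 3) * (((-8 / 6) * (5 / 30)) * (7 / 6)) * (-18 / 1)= 112 / 27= 4.15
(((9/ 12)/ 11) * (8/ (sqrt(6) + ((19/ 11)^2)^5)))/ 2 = 43370200577849636062473/ 37585936957576362833300395 - 183477271345243638873 * sqrt(6)/ 37585936957576362833300395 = 0.00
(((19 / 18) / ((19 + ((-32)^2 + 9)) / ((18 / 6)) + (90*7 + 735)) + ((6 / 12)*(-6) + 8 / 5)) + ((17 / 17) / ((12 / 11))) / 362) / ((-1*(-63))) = -156158111 / 7042948920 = -0.02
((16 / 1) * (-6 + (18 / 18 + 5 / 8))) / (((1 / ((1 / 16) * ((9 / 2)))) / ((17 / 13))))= -5355 / 208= -25.75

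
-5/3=-1.67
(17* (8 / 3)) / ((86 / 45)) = 1020 / 43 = 23.72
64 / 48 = 4 / 3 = 1.33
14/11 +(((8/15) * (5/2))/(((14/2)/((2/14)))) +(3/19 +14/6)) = 116476/30723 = 3.79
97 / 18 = 5.39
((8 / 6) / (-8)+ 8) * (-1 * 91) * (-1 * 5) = 21385 / 6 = 3564.17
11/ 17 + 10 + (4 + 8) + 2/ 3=23.31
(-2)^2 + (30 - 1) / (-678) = 2683 / 678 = 3.96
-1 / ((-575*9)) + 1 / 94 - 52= -25290131 / 486450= -51.99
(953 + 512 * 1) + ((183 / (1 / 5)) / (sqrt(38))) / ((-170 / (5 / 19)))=1465-915 * sqrt(38) / 24548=1464.77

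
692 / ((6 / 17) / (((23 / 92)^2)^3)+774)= 5882 / 18867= 0.31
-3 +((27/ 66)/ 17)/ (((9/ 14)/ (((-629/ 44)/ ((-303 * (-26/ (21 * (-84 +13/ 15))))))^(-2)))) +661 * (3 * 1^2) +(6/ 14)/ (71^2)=730741687408503440799/ 369060747198191951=1980.00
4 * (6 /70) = 12 /35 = 0.34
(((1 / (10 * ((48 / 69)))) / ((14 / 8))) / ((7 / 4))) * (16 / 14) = 92 / 1715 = 0.05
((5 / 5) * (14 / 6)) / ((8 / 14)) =49 / 12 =4.08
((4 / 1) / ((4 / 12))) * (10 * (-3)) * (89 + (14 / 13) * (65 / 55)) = -357480 / 11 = -32498.18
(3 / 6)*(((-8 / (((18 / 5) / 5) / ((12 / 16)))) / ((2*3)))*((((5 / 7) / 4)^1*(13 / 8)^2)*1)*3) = -21125 / 21504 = -0.98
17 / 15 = 1.13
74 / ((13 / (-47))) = -3478 / 13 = -267.54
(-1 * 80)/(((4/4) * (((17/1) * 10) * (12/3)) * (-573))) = 2/9741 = 0.00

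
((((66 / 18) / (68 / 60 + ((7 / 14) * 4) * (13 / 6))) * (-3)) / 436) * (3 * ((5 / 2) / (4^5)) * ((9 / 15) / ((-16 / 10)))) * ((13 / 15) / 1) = 6435 / 585760768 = 0.00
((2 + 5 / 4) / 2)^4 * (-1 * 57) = -1627977 / 4096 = -397.46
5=5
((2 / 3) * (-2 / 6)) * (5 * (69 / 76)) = -115 / 114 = -1.01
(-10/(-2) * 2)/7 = 10/7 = 1.43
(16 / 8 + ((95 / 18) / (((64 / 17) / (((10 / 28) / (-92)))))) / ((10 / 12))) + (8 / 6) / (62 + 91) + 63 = 2459441353 / 37836288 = 65.00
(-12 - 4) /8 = -2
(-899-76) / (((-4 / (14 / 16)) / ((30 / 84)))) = 4875 / 64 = 76.17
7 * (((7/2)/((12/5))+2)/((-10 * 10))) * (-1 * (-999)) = -193473/800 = -241.84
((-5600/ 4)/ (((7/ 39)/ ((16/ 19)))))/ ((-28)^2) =-7800/ 931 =-8.38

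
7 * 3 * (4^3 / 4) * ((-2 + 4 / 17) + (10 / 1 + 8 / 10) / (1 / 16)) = 4884768 / 85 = 57467.86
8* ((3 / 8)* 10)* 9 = 270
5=5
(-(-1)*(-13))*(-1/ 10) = 13/ 10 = 1.30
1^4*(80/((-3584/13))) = -65/224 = -0.29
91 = 91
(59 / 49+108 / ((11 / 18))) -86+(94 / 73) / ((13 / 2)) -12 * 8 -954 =-489961319 / 511511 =-957.87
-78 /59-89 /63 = -10165 /3717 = -2.73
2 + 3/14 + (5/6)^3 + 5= 11783/1512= 7.79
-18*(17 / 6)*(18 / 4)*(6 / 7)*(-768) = 1057536 / 7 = 151076.57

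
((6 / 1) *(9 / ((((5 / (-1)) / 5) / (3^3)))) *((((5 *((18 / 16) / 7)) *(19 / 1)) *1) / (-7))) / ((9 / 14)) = 4946.79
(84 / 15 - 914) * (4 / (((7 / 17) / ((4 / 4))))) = -308856 / 35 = -8824.46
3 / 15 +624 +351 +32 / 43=209828 / 215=975.94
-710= -710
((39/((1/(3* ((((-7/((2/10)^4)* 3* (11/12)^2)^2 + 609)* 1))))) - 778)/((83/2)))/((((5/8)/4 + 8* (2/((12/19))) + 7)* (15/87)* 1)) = 61216451.04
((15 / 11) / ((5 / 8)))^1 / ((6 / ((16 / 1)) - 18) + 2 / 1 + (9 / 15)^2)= -4800 / 33583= -0.14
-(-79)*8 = 632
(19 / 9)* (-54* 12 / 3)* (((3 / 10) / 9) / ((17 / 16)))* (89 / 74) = -54112 / 3145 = -17.21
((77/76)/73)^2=5929/30780304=0.00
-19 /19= -1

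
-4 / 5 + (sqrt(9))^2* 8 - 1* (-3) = 371 / 5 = 74.20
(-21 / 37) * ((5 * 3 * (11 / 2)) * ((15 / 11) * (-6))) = 14175 / 37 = 383.11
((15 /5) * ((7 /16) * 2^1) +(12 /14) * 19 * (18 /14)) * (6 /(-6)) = -9237 /392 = -23.56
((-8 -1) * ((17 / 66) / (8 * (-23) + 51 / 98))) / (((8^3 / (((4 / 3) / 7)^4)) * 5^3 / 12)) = 34 / 10903228875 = 0.00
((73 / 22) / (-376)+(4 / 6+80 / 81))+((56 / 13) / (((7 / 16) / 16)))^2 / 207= 121.54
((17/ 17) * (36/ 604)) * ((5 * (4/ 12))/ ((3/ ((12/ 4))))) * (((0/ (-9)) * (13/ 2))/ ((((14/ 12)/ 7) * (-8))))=0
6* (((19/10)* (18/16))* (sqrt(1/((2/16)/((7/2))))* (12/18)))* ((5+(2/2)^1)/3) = 171* sqrt(7)/5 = 90.48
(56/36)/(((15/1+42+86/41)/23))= 13202/21807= 0.61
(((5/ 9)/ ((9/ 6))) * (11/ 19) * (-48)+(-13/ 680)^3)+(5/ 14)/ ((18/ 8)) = -3814062789809/ 376375104000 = -10.13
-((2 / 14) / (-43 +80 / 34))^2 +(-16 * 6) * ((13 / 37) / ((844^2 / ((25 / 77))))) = -11754309233 / 423946929918743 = -0.00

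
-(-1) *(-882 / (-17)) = 882 / 17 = 51.88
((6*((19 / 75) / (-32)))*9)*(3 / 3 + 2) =-513 / 400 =-1.28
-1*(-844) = 844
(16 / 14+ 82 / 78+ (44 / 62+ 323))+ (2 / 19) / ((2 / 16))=52539764 / 160797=326.75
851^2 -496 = 723705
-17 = -17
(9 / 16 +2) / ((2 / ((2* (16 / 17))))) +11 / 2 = 7.91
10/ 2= 5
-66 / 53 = -1.25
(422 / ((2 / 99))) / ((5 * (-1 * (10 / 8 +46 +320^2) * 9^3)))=-9284 / 165964545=-0.00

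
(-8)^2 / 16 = 4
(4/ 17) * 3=0.71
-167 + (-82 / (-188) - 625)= -74407 / 94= -791.56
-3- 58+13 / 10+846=7863 / 10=786.30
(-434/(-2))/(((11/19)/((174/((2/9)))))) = 293482.64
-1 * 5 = -5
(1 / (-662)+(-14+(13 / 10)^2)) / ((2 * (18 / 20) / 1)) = -45279 / 6620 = -6.84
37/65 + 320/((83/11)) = 231871/5395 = 42.98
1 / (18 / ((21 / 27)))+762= 123451 / 162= 762.04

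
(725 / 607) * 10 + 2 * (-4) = 2394 / 607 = 3.94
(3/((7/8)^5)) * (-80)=-7864320/16807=-467.92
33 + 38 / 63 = 2117 / 63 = 33.60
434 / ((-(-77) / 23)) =1426 / 11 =129.64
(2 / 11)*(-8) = -16 / 11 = -1.45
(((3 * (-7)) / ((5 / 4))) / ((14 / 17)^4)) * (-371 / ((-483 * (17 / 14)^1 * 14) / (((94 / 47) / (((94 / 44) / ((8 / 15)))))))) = -22914232 / 27808725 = -0.82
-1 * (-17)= 17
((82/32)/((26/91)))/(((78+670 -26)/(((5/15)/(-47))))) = -287/3257664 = -0.00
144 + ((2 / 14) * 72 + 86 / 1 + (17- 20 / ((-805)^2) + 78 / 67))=2244258427 / 8683535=258.45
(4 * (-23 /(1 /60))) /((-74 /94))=259440 /37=7011.89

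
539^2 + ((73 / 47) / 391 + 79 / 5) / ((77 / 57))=2055560972981 / 7075145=290532.70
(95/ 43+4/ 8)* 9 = 2097/ 86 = 24.38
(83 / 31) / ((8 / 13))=1079 / 248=4.35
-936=-936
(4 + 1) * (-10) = -50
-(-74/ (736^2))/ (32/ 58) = 1073/ 4333568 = 0.00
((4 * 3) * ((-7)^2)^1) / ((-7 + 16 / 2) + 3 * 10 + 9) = 147 / 10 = 14.70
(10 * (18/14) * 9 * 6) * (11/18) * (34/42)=16830/49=343.47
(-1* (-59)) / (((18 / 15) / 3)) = 295 / 2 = 147.50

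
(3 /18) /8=1 /48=0.02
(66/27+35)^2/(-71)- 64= -481633/5751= -83.75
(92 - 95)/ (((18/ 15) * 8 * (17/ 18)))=-45/ 136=-0.33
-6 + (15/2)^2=201/4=50.25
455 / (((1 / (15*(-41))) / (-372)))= 104094900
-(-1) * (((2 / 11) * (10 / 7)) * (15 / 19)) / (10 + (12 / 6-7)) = 60 / 1463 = 0.04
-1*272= -272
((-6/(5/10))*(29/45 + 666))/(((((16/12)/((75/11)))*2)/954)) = -214642845/11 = -19512985.91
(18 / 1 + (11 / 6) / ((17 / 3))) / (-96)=-0.19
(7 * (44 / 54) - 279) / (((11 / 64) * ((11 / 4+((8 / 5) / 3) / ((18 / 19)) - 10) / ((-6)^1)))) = -360960 / 253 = -1426.72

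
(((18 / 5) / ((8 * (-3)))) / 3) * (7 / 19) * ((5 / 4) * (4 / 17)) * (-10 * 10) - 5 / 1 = -1440 / 323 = -4.46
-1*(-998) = 998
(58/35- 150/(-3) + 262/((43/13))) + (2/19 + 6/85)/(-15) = 954156646/7291725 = 130.85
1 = 1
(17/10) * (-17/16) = -289/160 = -1.81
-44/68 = -11/17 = -0.65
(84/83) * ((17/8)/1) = 357/166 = 2.15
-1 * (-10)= 10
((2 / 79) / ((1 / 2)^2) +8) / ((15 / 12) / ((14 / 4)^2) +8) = 31360 / 31363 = 1.00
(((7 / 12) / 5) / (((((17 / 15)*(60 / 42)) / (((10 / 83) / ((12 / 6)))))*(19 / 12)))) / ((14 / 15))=315 / 107236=0.00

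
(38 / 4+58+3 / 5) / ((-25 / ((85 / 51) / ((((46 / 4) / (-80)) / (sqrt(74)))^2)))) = -8600576 / 529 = -16258.18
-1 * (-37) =37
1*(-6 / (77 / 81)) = -486 / 77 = -6.31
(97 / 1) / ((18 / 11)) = 1067 / 18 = 59.28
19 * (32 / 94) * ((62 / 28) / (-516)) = -1178 / 42441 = -0.03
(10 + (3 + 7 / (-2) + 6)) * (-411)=-12741 / 2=-6370.50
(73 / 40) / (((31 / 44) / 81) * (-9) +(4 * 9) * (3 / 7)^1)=50589 / 425510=0.12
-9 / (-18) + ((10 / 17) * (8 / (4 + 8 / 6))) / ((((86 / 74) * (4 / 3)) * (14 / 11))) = 38783 / 40936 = 0.95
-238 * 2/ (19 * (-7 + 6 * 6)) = -476/ 551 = -0.86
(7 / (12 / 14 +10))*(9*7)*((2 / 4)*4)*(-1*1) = -3087 / 38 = -81.24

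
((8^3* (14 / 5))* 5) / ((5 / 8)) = 57344 / 5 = 11468.80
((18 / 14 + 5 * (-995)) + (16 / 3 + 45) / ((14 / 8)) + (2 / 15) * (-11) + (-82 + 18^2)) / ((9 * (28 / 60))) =-493964 / 441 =-1120.10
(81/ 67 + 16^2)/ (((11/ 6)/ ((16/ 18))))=275728/ 2211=124.71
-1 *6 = -6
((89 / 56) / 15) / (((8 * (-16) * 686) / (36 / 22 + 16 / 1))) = -8633 / 405672960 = -0.00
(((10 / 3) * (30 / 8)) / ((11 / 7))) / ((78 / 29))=5075 / 1716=2.96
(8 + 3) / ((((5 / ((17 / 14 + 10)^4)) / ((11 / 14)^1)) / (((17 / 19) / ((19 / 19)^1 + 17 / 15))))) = 3749334223371 / 326996992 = 11465.96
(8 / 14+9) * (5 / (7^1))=335 / 49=6.84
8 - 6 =2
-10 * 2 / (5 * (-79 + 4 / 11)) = 44 / 865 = 0.05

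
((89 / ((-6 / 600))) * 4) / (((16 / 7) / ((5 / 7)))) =-11125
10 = 10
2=2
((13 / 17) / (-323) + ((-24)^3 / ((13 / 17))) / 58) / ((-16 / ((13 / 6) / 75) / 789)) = 33938538599 / 76434720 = 444.02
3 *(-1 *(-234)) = 702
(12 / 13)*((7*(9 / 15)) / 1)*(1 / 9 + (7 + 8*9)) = 19936 / 65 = 306.71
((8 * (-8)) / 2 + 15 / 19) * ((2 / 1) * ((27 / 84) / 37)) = -0.54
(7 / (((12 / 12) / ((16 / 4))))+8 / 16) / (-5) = -57 / 10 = -5.70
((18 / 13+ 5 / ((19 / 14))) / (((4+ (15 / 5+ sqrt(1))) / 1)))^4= 9597924961 / 59553569296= 0.16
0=0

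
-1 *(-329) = 329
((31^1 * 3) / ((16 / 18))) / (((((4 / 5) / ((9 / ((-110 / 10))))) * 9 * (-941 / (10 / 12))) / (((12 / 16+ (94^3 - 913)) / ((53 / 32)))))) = 23147841825 / 4388824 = 5274.27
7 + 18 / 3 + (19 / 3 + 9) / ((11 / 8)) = 797 / 33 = 24.15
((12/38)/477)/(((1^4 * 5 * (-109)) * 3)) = -2/4939335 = -0.00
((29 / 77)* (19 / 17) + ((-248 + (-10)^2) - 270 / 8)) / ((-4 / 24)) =2848317 / 2618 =1087.97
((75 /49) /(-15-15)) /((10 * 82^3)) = -1 /108068128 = -0.00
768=768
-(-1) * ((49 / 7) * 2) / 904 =7 / 452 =0.02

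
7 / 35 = 1 / 5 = 0.20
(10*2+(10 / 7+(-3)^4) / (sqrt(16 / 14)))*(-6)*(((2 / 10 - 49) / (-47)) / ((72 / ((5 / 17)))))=-35197*sqrt(14) / 67116 - 1220 / 2397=-2.47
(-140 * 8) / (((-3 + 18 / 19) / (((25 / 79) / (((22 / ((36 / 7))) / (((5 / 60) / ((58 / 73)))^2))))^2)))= 0.00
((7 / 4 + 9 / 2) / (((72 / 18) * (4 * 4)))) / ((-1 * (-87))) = 25 / 22272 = 0.00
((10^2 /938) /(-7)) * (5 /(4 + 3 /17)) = -4250 /233093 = -0.02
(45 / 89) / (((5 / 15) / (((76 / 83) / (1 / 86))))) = 882360 / 7387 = 119.45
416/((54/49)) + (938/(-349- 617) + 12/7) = 1644143/4347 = 378.22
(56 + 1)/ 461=57/ 461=0.12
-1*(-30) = 30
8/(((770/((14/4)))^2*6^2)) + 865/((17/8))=1507176017/3702600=407.06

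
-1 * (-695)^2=-483025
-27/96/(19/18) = -81/304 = -0.27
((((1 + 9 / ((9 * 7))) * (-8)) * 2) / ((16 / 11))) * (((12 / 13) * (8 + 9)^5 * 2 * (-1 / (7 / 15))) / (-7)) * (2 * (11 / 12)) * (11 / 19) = -907118240160 / 84721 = -10707123.86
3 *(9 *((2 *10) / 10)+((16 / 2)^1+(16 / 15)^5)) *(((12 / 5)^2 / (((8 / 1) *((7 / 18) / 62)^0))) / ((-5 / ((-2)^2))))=-166338608 / 3515625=-47.31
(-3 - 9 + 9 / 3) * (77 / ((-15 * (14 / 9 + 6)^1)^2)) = -6237 / 115600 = -0.05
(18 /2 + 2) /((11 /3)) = 3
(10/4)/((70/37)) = 1.32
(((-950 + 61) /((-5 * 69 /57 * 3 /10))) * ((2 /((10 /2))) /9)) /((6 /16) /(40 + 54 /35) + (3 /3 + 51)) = 785904448 /1878428745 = 0.42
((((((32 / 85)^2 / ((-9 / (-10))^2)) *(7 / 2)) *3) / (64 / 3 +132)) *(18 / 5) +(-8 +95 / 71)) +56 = 582619953 / 11798425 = 49.38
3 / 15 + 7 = 36 / 5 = 7.20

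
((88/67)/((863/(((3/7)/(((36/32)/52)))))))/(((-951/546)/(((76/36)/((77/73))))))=-0.03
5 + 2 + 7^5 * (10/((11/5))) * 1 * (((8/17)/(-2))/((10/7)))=-2351671/187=-12575.78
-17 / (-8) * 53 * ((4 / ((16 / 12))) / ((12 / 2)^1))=901 / 16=56.31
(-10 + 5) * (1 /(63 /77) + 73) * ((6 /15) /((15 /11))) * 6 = -29392 /45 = -653.16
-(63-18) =-45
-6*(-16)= 96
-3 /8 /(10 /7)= -21 /80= -0.26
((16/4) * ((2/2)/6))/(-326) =-1/489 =-0.00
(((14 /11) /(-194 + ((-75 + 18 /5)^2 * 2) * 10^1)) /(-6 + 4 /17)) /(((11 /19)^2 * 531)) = -0.00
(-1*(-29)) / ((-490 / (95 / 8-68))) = 13021 / 3920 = 3.32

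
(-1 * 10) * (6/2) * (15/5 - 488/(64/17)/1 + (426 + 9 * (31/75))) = -181857/20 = -9092.85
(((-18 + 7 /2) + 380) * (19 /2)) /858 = 13889 /3432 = 4.05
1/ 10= 0.10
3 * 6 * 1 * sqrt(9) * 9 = 486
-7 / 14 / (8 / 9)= -0.56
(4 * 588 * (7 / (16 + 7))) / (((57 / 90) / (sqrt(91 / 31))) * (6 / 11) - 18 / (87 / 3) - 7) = -2420533815700 / 25750981401 - 1205775340 * sqrt(2821) / 25750981401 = -96.48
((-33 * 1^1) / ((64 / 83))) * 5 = -13695 / 64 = -213.98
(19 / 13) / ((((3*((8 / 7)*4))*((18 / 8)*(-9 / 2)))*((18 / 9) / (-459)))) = 2261 / 936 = 2.42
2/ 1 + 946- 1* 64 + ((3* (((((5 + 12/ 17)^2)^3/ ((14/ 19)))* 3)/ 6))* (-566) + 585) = -13436174998265645/ 337925966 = -39760706.04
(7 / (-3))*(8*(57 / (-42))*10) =760 / 3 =253.33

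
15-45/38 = 525/38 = 13.82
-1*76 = -76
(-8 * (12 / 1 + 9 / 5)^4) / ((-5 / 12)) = 2176043616 / 3125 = 696333.96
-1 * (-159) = 159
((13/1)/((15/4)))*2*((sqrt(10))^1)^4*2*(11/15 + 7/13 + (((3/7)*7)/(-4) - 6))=-68368/9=-7596.44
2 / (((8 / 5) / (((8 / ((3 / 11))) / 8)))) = 55 / 12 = 4.58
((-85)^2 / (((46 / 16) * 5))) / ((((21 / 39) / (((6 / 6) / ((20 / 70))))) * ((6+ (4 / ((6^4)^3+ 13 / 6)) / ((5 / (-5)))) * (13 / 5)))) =7549081148762 / 36047515509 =209.42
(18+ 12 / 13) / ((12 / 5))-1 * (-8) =413 / 26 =15.88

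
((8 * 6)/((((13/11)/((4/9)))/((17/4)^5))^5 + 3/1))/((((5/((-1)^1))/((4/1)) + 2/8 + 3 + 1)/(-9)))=-44609535138533882473468640958226603536/929365315386130586937625175965586251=-48.00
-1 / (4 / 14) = -7 / 2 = -3.50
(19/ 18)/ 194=19/ 3492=0.01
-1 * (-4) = 4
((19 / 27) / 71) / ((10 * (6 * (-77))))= -19 / 8856540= -0.00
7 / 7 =1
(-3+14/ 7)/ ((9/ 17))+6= 4.11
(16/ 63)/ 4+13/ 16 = 883/ 1008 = 0.88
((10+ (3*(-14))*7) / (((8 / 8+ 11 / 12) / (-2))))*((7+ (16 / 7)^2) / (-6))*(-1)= 680464 / 1127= 603.78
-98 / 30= -49 / 15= -3.27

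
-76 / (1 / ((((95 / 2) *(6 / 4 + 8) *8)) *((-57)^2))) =-891395640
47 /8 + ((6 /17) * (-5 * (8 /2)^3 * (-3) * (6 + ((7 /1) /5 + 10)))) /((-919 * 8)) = 634057 /124984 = 5.07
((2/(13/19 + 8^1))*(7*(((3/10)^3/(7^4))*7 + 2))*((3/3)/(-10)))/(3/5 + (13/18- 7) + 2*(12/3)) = -2058081/14822500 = -0.14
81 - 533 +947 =495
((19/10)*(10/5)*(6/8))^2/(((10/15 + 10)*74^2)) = 9747/70092800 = 0.00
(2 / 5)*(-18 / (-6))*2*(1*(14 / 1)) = 168 / 5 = 33.60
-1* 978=-978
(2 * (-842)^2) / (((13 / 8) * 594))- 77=5374415 / 3861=1391.97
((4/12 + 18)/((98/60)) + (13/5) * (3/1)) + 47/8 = 48803/1960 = 24.90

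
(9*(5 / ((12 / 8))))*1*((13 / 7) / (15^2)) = 26 / 105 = 0.25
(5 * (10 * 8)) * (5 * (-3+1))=-4000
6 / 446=3 / 223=0.01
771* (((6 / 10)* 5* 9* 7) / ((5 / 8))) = 1165752 / 5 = 233150.40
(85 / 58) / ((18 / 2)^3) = 85 / 42282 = 0.00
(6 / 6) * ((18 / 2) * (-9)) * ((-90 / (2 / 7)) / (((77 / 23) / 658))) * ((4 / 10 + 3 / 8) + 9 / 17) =4892996241 / 748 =6541438.82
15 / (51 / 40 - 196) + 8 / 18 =25756 / 70101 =0.37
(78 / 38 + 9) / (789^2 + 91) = 0.00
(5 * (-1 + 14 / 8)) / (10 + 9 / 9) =15 / 44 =0.34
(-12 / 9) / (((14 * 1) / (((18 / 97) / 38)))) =-6 / 12901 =-0.00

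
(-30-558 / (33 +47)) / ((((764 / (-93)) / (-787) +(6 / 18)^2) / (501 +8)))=-165296969703 / 1067560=-154836.23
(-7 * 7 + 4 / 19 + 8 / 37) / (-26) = 34147 / 18278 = 1.87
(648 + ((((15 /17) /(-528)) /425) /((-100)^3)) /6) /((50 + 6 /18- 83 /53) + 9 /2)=52406196480000053 /4307926480000000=12.17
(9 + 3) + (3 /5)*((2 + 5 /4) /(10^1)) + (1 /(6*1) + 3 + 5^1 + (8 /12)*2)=4339 /200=21.70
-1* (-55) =55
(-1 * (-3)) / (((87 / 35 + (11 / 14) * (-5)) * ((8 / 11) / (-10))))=5775 / 202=28.59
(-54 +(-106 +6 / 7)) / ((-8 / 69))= 38433 / 28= 1372.61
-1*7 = -7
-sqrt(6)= -2.45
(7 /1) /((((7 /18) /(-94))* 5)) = -1692 /5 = -338.40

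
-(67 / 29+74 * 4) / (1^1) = -8651 / 29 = -298.31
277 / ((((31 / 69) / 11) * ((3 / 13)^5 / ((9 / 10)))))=26020584733 / 2790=9326374.46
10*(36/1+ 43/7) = 2950/7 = 421.43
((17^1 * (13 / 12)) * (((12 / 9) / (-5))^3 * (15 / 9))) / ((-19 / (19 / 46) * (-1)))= -1768 / 139725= -0.01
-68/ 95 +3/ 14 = -667/ 1330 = -0.50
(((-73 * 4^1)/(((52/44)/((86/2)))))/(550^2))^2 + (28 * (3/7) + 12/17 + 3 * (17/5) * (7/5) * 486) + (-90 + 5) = 932605249397082/135794140625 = 6867.79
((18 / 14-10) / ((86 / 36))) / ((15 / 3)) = -1098 / 1505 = -0.73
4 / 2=2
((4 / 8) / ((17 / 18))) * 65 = 585 / 17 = 34.41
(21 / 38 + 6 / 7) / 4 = 375 / 1064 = 0.35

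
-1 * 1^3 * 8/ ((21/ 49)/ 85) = -4760/ 3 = -1586.67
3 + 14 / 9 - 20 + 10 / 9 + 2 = -37 / 3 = -12.33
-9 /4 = -2.25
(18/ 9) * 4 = 8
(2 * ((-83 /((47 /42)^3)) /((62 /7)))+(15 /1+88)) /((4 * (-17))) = -288461711 /218858884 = -1.32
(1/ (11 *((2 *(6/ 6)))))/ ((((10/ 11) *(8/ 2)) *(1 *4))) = 1/ 320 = 0.00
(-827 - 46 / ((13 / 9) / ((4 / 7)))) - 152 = -90745 / 91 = -997.20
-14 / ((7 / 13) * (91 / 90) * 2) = -90 / 7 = -12.86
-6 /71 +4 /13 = 206 /923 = 0.22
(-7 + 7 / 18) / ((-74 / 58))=3451 / 666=5.18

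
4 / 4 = 1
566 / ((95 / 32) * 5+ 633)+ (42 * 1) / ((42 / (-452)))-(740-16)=-24361544 / 20731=-1175.13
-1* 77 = -77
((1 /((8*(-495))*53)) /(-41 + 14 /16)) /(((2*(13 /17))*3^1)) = 17 /656871930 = 0.00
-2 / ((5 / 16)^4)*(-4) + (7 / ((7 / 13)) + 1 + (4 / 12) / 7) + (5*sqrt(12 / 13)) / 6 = 5*sqrt(39) / 39 + 11194423 / 13125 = 853.71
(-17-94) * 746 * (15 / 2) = -621045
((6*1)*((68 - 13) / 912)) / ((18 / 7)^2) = 2695 / 49248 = 0.05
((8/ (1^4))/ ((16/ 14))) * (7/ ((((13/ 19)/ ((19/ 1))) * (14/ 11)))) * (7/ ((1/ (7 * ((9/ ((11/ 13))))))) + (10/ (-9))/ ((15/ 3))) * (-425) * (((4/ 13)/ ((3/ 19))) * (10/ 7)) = -3006899862500/ 4563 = -658974328.84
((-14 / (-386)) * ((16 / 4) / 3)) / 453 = 28 / 262287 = 0.00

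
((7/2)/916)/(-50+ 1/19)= -133/1738568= -0.00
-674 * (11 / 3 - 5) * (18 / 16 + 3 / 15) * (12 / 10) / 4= 17861 / 50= 357.22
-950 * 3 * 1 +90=-2760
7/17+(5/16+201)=54869/272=201.72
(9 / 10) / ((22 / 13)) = 117 / 220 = 0.53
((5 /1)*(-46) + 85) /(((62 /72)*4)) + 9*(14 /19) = -20889 /589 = -35.47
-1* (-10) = 10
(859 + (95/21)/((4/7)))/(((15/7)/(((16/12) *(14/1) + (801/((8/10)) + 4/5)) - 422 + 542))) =4984087703/10800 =461489.60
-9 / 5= -1.80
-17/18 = -0.94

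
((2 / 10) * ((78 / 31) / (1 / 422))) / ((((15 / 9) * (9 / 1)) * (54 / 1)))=5486 / 20925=0.26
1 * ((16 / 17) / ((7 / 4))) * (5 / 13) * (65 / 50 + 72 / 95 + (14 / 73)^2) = 67868128 / 156635297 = 0.43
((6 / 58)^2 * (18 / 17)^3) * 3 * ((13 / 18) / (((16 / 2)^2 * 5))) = 28431 / 330546640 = 0.00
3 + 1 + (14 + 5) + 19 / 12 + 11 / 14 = 2131 / 84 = 25.37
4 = 4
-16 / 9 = -1.78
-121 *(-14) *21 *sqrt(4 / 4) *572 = 20348328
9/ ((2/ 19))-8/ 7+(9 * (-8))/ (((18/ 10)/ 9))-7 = -3957/ 14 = -282.64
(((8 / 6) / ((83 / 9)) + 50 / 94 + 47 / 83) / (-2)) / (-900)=202 / 292575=0.00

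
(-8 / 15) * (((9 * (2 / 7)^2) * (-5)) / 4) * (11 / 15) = 88 / 245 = 0.36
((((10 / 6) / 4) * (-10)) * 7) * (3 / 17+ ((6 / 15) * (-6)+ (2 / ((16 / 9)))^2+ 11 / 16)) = 51485 / 6528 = 7.89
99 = 99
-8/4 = -2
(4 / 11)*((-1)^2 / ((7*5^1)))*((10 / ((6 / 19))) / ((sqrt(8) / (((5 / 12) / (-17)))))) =-95*sqrt(2) / 47124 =-0.00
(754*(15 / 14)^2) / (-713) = -84825 / 69874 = -1.21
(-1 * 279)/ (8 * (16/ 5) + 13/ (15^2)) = -62775/ 5773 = -10.87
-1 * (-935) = 935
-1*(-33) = 33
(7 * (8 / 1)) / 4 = 14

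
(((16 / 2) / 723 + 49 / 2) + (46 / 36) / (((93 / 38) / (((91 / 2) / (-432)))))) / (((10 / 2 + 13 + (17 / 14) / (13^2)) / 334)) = 842062285950977 / 1856337001560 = 453.61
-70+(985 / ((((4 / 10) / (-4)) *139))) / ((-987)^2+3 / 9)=-14218016195 / 203114306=-70.00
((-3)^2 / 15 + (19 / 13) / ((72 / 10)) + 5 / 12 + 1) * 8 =10388 / 585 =17.76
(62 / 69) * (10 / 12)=155 / 207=0.75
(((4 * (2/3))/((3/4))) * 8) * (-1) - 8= -328/9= -36.44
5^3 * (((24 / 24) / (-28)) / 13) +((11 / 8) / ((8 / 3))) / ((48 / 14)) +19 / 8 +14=753951 / 46592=16.18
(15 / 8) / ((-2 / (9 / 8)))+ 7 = 761 / 128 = 5.95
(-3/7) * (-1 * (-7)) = -3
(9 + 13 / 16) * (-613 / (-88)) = 68.35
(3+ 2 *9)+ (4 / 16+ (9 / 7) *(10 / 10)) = 631 / 28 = 22.54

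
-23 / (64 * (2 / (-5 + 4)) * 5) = 0.04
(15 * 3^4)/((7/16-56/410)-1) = -3985200/2293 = -1737.99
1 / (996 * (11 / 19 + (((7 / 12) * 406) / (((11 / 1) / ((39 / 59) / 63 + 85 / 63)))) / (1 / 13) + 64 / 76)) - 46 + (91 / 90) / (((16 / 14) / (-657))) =-16553288766477 / 26389731310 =-627.26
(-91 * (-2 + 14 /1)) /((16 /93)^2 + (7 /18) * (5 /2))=-4197648 /3851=-1090.02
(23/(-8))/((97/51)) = -1173/776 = -1.51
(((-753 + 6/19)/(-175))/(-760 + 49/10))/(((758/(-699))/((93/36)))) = 1639621/120832780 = 0.01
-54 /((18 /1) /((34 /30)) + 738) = -51 /712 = -0.07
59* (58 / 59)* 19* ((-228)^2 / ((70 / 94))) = 2692459296 / 35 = 76927408.46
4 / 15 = 0.27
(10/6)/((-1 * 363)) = -5/1089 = -0.00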